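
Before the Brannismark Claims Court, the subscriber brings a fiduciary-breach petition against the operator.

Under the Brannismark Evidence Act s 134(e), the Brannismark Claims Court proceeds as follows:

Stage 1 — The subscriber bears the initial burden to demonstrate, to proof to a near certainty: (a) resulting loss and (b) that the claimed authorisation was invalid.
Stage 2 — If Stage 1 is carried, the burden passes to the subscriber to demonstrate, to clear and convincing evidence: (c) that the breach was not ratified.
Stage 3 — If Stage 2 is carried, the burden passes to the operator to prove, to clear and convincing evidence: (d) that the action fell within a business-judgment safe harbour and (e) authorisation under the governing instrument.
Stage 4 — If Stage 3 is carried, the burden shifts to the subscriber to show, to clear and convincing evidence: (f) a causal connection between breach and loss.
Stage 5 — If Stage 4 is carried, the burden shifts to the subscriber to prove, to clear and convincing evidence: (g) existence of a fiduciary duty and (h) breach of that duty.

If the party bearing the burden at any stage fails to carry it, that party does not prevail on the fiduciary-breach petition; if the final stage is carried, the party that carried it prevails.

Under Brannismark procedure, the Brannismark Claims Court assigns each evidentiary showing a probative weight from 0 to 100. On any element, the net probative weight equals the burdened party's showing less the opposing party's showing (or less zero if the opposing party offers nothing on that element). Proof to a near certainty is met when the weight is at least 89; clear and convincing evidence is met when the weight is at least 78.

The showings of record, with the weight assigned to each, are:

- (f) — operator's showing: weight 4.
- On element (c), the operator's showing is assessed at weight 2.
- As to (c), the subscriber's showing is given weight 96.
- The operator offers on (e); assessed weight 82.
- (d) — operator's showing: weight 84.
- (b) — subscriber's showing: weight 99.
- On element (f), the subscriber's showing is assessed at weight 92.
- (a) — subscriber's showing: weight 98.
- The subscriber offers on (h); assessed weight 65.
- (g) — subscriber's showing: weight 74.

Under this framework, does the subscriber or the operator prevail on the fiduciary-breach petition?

At Stage 1 the subscriber must meet proof to a near certainty (weight is at least 89): on (a) the weight is 98, ≥ 89, so (a) meets the standard; on (b) the weight is 99, ≥ 89, so (b) meets the standard.
  All elements met. The subscriber retains the burden for Stage 2.
At Stage 2 the subscriber must meet clear and convincing evidence (weight is at least 78): on (c) the weight is 96 less the opposing 2 gives net 94, which does reach 78, so (c) meets the standard.
  The subscriber carries Stage 2; the operator now bears the burden.
At Stage 3 the operator must meet clear and convincing evidence (weight is at least 78): on (d) the weight is 84, ≥ 78, so (d) meets the standard; on (e) the weight is 82, ≥ 78, so (e) meets the standard.
  All elements met. The burden passes to the subscriber.
At Stage 4 the subscriber must meet clear and convincing evidence (weight is at least 78): on (f) the weight is 92 less the opposing 4 gives net 88, ≥ 78, so (f) meets the standard.
  All elements met. The subscriber retains the burden for Stage 5.
At Stage 5 the subscriber must meet clear and convincing evidence (weight is at least 78): on (g) the weight is 74, which does not reach 78, so (g) does not meet the standard; on (h) the weight is 65, < 78, so (h) does not meet the standard.
  Not every element is met, so the subscriber fails to carry Stage 5.
So the operator prevails.

operator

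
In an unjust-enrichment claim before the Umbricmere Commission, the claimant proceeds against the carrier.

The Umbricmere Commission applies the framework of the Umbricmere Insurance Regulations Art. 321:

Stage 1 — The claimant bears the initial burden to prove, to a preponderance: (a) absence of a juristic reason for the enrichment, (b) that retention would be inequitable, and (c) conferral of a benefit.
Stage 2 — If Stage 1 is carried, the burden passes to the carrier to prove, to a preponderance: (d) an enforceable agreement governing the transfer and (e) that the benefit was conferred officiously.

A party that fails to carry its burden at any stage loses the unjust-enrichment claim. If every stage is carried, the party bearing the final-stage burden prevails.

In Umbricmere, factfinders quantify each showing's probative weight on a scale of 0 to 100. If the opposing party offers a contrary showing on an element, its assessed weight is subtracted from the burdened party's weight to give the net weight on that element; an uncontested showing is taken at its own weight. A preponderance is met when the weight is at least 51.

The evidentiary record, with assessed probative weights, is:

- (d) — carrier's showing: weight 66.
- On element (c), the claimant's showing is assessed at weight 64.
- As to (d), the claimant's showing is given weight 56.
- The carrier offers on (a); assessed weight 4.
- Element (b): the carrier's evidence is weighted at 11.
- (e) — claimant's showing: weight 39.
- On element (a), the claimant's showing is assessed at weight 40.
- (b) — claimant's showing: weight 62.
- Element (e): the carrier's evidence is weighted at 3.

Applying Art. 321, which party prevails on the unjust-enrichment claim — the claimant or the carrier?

carrier

Stage 1 (claimant, a preponderance, weight is at least 51): (a) net 40−4=36 < 51 — fails; (b) net 62−11=51 ≥ 51 — meets; (c) 64 ≥ 51 — meets.
  The claimant does not carry Stage 1.
The carrier prevails.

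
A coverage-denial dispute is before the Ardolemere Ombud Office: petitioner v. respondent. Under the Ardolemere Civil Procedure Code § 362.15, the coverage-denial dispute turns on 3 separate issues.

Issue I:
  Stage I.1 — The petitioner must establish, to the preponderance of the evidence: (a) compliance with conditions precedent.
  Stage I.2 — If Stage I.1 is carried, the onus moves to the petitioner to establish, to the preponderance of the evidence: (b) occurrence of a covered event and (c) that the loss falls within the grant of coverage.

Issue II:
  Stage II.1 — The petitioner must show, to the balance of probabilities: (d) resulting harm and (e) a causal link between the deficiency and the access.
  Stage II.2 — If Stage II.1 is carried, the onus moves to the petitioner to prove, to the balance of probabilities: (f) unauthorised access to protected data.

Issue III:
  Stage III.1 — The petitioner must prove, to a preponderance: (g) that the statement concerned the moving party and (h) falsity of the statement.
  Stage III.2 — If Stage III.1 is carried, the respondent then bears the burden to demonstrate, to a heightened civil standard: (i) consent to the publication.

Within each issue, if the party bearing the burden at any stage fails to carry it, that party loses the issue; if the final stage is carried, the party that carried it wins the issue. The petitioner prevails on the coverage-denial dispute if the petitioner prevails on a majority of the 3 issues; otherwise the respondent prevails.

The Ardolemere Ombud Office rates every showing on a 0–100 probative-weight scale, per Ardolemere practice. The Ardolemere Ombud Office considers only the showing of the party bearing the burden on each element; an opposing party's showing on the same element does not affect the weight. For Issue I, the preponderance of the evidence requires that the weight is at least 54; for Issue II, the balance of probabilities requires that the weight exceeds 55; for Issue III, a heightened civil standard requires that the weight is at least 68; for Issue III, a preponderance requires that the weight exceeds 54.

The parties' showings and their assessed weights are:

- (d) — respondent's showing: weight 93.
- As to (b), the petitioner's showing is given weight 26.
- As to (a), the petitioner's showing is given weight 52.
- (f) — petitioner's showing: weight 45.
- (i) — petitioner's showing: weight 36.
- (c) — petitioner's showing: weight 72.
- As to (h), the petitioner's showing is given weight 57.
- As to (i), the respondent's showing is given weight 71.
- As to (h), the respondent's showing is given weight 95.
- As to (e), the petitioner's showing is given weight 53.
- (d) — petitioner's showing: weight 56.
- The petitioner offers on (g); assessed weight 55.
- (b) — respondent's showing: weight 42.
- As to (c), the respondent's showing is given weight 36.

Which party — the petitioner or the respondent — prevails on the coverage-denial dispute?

— Issue I —
Stage I.1 (petitioner, the preponderance of the evidence, weight is at least 54): (a) 52 < 54 — fails.
  Stage I.1 not carried; the petitioner fails its burden.
The analysis ends at Stage I.1; the respondent prevails on this issue.
— Issue II —
Stage II.1 (petitioner, the balance of probabilities, weight exceeds 55): (d) 56 (respondent's 93 disregarded) > 55 — meets; (e) 53 ≤ 55 — fails.
  The petitioner does not carry Stage II.1.
So the respondent prevails on this issue.
— Issue III —
Stage III.1 — burden on petitioner; standard: a preponderance (weight exceeds 54).
    (g): 55 > 54 [met]
    (h): 57 (respondent's 95 disregarded) > 54 [met]
  The petitioner carries Stage III.1; the respondent now bears the burden.
Stage III.2 — burden on respondent; standard: a heightened civil standard (weight is at least 68).
    (i): 71 (petitioner's 36 disregarded) ≥ 68 [met]
  All elements met at the final stage.
All stages carried — the respondent prevails on this issue.
Per-issue: Issue I → respondent; Issue II → respondent; Issue III → respondent. The petitioner must prevail on a majority of issues; overall, the respondent prevails.

respondent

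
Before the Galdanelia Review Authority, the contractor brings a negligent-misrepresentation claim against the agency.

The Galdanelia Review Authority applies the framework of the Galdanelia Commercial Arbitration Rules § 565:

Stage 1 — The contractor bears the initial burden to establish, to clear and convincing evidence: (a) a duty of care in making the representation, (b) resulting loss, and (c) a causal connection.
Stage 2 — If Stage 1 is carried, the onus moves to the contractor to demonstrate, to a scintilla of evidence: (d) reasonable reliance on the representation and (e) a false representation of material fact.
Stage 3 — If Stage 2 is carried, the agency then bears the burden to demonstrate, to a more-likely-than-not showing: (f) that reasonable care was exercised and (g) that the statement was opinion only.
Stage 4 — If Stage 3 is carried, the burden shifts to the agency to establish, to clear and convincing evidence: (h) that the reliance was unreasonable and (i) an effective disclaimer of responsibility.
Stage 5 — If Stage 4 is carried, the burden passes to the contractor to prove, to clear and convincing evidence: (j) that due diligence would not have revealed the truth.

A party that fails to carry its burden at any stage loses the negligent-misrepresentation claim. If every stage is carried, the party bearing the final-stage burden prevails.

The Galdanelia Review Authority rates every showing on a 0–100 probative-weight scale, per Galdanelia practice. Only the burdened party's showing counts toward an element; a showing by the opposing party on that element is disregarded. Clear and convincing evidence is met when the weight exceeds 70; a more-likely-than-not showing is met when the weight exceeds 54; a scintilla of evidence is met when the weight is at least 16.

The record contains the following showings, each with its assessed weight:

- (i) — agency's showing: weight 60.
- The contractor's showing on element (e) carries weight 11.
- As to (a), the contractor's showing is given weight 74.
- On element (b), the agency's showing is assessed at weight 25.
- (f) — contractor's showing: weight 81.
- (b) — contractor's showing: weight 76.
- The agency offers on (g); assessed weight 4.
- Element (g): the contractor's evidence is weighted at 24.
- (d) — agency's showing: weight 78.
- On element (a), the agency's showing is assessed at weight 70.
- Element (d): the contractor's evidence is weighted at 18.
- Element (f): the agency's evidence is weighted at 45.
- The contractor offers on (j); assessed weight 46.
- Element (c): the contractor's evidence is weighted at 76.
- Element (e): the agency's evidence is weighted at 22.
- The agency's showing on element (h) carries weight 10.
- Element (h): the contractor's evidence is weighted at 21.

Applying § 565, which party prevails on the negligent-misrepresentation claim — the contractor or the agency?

agency

At Stage 1 the contractor must meet clear and convincing evidence (weight exceeds 70): on (a) the weight is 74 (the agency's 70 is given no effect), > 70, so (a) meets the standard; on (b) the weight is 76 (the agency's 25 is given no effect), which does exceed 70, so (b) meets the standard; on (c) the weight is 76, which does exceed 70, so (c) meets the standard.
  Stage 1 carried; the burden remains with the contractor.
At Stage 2 the contractor must meet a scintilla of evidence (weight is at least 16): on (d) the weight is 18 (the agency's 78 is given no effect), which does reach 16, so (d) meets the standard; on (e) the weight is 11 (the agency's 22 is given no effect), < 16, so (e) does not meet the standard.
  The contractor does not carry Stage 2.
The analysis ends at Stage 2; the agency prevails.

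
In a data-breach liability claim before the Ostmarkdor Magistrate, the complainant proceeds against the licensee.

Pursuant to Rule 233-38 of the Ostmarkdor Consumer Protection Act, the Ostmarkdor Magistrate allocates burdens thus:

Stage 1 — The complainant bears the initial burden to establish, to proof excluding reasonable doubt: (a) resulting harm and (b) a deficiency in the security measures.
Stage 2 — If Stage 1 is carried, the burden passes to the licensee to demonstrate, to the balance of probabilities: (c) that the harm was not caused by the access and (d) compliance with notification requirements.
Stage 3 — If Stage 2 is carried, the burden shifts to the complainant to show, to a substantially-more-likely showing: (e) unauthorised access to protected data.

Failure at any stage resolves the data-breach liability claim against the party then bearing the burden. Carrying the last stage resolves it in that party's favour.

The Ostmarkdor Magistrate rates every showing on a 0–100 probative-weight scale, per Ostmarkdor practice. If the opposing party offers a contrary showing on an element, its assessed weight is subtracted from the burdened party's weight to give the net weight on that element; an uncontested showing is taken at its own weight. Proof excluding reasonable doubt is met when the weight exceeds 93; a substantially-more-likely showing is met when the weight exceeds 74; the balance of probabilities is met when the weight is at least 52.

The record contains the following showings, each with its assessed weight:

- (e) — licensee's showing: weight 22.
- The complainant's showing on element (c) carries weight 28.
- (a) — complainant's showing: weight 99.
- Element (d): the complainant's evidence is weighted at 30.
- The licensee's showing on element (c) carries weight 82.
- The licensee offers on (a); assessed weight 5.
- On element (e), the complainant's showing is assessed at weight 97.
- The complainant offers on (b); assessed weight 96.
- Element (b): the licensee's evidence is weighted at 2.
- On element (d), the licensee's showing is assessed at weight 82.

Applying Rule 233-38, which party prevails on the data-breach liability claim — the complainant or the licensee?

complainant

Stage 1 (complainant, proof excluding reasonable doubt, weight exceeds 93): (a) net 99−5=94 > 93 — meets; (b) net 96−2=94 > 93 — meets.
  All elements met. The burden passes to the licensee.
Stage 2 (licensee, the balance of probabilities, weight is at least 52): (c) net 82−28=54 ≥ 52 — meets; (d) net 82−30=52 ≥ 52 — meets.
  The licensee carries Stage 2; the complainant now bears the burden.
Stage 3 (complainant, a substantially-more-likely showing, weight exceeds 74): (e) net 97−22=75 > 74 — meets.
  All elements met at the final stage.
All stages carried — the complainant prevails.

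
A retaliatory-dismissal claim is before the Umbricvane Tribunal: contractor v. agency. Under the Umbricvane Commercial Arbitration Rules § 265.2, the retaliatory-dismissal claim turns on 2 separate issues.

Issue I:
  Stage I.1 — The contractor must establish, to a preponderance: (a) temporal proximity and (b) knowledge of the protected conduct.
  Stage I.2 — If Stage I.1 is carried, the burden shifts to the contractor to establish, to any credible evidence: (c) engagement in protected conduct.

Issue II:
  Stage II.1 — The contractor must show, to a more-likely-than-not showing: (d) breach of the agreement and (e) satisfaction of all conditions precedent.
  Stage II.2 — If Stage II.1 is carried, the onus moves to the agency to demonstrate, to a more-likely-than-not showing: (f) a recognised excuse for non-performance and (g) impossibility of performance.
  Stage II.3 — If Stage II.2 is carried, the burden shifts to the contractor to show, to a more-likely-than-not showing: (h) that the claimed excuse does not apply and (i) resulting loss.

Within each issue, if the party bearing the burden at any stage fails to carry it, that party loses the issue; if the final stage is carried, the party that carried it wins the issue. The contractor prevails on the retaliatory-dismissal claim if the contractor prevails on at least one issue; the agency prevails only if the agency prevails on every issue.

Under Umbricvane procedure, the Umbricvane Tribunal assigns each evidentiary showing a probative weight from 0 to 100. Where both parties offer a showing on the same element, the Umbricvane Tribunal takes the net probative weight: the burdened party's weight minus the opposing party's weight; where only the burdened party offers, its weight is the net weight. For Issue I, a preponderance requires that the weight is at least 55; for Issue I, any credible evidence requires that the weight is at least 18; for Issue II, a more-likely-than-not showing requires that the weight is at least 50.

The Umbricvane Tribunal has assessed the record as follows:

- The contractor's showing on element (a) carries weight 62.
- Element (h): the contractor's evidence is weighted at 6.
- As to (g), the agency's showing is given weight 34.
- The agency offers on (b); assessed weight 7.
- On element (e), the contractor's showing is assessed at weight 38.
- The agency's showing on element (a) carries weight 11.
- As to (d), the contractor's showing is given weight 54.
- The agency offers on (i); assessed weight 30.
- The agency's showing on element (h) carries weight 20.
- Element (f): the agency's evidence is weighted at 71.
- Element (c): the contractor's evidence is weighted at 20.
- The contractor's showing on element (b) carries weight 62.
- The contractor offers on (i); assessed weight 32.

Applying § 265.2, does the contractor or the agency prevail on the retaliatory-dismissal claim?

— Issue I —
Stage I.1 — burden on contractor; standard: a preponderance (weight is at least 55).
    (a): 62 − 11 = 51 < 55 [not met]
    (b): 62 − 7 = 55 ≥ 55 [met]
  Not every element is met, so the contractor fails to carry Stage I.1.
The agency prevails on this issue.
— Issue II —
At Stage II.1 the contractor must meet a more-likely-than-not showing (weight is at least 50): on (d) the weight is 54, which does reach 50, so (d) meets the standard; on (e) the weight is 38, which does not reach 50, so (e) does not meet the standard.
  Stage II.1 not carried; the contractor fails its burden.
So the agency prevails on this issue.
Per-issue: Issue I → agency; Issue II → agency. The contractor must prevail on at least one issue; overall, the agency prevails.

agency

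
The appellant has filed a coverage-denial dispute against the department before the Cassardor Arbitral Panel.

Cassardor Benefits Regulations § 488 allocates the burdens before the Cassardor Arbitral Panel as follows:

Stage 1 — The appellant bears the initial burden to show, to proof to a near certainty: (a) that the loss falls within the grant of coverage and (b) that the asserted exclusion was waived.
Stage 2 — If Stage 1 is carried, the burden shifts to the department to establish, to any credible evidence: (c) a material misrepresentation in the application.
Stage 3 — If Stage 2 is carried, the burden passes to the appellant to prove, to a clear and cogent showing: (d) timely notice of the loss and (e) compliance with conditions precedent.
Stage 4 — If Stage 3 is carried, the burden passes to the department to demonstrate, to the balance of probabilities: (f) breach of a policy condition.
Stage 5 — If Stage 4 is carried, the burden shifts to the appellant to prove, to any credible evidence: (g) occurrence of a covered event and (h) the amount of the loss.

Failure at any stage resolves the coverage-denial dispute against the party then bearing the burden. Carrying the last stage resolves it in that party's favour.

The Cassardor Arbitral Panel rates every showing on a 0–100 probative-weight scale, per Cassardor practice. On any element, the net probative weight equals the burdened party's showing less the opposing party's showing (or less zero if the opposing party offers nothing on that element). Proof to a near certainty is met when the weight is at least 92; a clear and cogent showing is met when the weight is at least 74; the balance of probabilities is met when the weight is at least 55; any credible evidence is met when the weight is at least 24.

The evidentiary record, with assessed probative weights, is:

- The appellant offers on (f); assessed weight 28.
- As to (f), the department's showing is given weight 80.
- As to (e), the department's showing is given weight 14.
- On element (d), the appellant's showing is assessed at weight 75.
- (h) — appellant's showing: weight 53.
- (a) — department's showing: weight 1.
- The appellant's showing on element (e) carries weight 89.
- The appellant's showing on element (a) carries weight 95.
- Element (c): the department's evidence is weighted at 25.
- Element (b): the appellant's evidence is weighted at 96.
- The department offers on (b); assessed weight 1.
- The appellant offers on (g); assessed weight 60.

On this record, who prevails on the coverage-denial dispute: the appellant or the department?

appellant

At Stage 1 the appellant must meet proof to a near certainty (weight is at least 92): on (a) the weight is 95 less the opposing 1 gives net 94, ≥ 92, so (a) meets the standard; on (b) the weight is 96 less the opposing 1 gives net 95, ≥ 92, so (b) meets the standard.
  Stage 1 carried; the burden shifts to the department.
At Stage 2 the department must meet any credible evidence (weight is at least 24): on (c) the weight is 25, ≥ 24, so (c) meets the standard.
  Stage 2 carried; the burden shifts to the appellant.
At Stage 3 the appellant must meet a clear and cogent showing (weight is at least 74): on (d) the weight is 75, ≥ 74, so (d) meets the standard; on (e) the weight is 89 less the opposing 14 gives net 75, ≥ 74, so (e) meets the standard.
  The appellant carries Stage 3; the department now bears the burden.
At Stage 4 the department must meet the balance of probabilities (weight is at least 55): on (f) the weight is 80 less the opposing 28 gives net 52, < 55, so (f) does not meet the standard.
  Stage 4 not carried; the department fails its burden.
The appellant prevails.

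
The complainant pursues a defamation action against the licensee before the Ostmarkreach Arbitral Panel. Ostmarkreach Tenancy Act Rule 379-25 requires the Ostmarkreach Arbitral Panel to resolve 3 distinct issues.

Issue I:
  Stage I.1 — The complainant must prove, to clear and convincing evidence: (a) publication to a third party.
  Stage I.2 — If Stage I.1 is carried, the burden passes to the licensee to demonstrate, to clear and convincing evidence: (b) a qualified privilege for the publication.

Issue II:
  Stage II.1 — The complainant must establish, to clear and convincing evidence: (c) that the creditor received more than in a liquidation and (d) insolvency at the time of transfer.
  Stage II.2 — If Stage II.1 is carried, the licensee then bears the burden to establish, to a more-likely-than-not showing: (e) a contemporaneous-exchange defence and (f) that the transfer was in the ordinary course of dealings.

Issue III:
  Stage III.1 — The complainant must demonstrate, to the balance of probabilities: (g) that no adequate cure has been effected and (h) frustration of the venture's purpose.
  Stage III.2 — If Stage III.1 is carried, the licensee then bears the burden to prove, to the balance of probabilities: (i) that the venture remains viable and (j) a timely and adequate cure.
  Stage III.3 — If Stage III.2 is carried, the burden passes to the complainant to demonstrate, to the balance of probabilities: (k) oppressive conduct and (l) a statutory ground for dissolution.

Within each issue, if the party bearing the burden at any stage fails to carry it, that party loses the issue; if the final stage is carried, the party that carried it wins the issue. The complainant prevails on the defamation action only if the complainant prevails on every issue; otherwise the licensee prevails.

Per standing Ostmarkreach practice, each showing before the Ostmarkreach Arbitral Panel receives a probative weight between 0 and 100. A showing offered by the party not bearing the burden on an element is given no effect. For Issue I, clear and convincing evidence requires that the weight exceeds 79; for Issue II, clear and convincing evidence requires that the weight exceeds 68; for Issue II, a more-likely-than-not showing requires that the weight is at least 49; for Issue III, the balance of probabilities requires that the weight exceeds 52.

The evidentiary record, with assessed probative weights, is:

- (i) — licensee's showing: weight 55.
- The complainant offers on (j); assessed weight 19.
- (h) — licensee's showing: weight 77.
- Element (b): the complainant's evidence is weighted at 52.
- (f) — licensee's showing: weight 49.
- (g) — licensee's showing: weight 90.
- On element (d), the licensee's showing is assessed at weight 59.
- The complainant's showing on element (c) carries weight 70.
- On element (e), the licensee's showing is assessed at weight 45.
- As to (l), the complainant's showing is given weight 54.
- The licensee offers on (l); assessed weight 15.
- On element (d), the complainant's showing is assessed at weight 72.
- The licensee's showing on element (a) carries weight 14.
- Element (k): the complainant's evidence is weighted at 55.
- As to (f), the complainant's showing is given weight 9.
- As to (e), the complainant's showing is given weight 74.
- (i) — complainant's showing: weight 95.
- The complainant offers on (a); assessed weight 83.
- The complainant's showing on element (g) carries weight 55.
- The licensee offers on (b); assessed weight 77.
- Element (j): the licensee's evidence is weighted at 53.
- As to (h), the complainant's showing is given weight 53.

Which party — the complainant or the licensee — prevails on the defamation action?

complainant

— Issue I —
Stage I.1 — burden on complainant; standard: clear and convincing evidence (weight exceeds 79).
    (a): 83 (licensee's 14 disregarded) > 79 [met]
  Stage I.1 is satisfied; the onus moves to the licensee.
Stage I.2 — burden on licensee; standard: clear and convincing evidence (weight exceeds 79).
    (b): 77 (complainant's 52 disregarded) ≤ 79 [not met]
  The licensee does not carry Stage I.2.
The complainant prevails on this issue.
— Issue II —
Stage II.1 (complainant, clear and convincing evidence, weight exceeds 68): (c) 70 > 68 — meets; (d) 72 (licensee's 59 disregarded) > 68 — meets.
  Stage II.1 carried; the burden shifts to the licensee.
Stage II.2 (licensee, a more-likely-than-not showing, weight is at least 49): (e) 45 (complainant's 74 disregarded) < 49 — fails; (f) 49 (complainant's 9 disregarded) ≥ 49 — meets.
  Not every element is met, so the licensee fails to carry Stage II.2.
So the complainant prevails on this issue.
— Issue III —
At Stage III.1 the complainant must meet the balance of probabilities (weight exceeds 52): on (g) the weight is 55 (the licensee's 90 is given no effect), which does exceed 52, so (g) meets the standard; on (h) the weight is 53 (the licensee's 77 is given no effect), > 52, so (h) meets the standard.
  Stage III.1 carried; the burden shifts to the licensee.
At Stage III.2 the licensee must meet the balance of probabilities (weight exceeds 52): on (i) the weight is 55 (the complainant's 95 is given no effect), which does exceed 52, so (i) meets the standard; on (j) the weight is 53 (the complainant's 19 is given no effect), which does exceed 52, so (j) meets the standard.
  The licensee carries Stage III.2; the complainant now bears the burden.
At Stage III.3 the complainant must meet the balance of probabilities (weight exceeds 52): on (k) the weight is 55, > 52, so (k) meets the standard; on (l) the weight is 54 (the licensee's 15 is given no effect), which does exceed 52, so (l) meets the standard.
  Stage III.3 carried; the final stage is satisfied.
With every stage satisfied, the complainant prevails on this issue.
Per-issue: Issue I → complainant; Issue II → complainant; Issue III → complainant. The complainant must prevail on every issue; overall, the complainant prevails.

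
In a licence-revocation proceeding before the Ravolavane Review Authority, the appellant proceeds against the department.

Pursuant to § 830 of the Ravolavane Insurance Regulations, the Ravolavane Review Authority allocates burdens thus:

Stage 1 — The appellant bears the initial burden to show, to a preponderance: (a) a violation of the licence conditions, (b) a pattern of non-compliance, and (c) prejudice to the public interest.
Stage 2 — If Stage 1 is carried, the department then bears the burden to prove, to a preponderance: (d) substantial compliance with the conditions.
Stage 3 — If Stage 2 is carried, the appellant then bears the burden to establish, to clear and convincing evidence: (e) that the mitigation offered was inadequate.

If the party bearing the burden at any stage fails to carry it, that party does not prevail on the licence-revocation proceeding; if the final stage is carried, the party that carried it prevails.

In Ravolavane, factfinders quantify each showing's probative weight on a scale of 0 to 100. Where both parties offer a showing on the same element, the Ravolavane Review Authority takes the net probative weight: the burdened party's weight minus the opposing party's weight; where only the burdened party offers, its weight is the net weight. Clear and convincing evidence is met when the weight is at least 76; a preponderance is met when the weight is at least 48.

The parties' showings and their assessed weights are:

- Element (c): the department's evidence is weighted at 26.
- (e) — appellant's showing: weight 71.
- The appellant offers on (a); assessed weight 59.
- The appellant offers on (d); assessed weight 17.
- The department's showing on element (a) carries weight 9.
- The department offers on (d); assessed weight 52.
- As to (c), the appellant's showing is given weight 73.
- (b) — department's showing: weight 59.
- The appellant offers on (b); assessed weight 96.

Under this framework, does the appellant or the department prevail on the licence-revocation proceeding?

At Stage 1 the appellant must meet a preponderance (weight is at least 48): on (a) the weight is 59 less the opposing 9 gives net 50, ≥ 48, so (a) meets the standard; on (b) the weight is 96 less the opposing 59 gives net 37, which does not reach 48, so (b) does not meet the standard; on (c) the weight is 73 less the opposing 26 gives net 47, which does not reach 48, so (c) does not meet the standard.
  The appellant does not carry Stage 1.
The analysis ends at Stage 1; the department prevails.

department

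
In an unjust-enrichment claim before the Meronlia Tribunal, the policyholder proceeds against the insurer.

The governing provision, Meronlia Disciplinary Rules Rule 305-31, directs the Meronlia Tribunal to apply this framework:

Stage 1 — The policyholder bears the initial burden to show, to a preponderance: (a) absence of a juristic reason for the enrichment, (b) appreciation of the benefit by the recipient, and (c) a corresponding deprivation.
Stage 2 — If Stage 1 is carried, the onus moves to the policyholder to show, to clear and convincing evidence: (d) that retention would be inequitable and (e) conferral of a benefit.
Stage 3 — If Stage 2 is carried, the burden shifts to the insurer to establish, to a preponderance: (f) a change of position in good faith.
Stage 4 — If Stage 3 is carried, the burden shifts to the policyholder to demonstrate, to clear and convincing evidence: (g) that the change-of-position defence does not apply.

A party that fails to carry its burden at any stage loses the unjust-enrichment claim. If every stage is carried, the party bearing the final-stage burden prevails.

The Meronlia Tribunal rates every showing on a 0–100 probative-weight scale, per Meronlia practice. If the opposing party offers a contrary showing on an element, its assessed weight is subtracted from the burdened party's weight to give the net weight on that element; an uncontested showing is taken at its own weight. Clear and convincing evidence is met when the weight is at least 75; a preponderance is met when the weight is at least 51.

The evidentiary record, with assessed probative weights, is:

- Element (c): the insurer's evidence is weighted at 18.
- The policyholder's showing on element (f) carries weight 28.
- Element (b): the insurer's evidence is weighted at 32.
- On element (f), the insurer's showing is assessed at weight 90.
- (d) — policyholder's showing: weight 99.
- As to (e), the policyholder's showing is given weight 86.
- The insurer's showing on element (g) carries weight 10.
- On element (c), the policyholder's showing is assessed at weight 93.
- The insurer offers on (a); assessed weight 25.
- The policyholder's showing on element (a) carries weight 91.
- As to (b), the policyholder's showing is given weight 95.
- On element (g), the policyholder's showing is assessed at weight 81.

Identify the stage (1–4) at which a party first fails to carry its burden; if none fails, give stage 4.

Stage 1 (policyholder, a preponderance, weight is at least 51): (a) net 91−25=66 ≥ 51 — meets; (b) net 95−32=63 ≥ 51 — meets; (c) net 93−18=75 ≥ 51 — meets.
  Stage 1 carried; the burden remains with the policyholder.
Stage 2 (policyholder, clear and convincing evidence, weight is at least 75): (d) 99 ≥ 75 — meets; (e) 86 ≥ 75 — meets.
  Stage 2 carried; the burden shifts to the insurer.
Stage 3 (insurer, a preponderance, weight is at least 51): (f) net 90−28=62 ≥ 51 — meets.
  All elements met. The burden passes to the policyholder.
Stage 4 (policyholder, clear and convincing evidence, weight is at least 75): (g) net 81−10=71 < 75 — fails.
  Not every element is met, so the policyholder fails to carry Stage 4.
So the insurer prevails.

stage 4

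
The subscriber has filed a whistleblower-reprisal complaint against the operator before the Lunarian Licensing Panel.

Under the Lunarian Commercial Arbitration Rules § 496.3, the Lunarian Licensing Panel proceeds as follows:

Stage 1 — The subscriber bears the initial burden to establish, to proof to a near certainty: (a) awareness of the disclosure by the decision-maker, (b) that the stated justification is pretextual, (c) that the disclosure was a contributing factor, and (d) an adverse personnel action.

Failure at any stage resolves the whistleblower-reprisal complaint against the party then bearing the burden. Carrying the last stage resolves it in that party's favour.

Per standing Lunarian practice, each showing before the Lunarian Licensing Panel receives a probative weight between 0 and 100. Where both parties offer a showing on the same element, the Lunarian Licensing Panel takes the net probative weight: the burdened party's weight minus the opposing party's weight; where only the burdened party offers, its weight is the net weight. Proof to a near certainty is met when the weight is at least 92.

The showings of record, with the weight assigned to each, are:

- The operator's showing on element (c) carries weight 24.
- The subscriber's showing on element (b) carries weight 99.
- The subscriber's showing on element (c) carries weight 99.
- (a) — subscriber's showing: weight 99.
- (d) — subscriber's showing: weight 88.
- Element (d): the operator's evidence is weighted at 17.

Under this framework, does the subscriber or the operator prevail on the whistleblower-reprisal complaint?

At Stage 1 the subscriber must meet proof to a near certainty (weight is at least 92): on (a) the weight is 99, which does reach 92, so (a) meets the standard; on (b) the weight is 99, which does reach 92, so (b) meets the standard; on (c) the weight is 99 less the opposing 24 gives net 75, which does not reach 92, so (c) does not meet the standard; on (d) the weight is 88 less the opposing 17 gives net 71, which does not reach 92, so (d) does not meet the standard.
  The subscriber does not carry Stage 1.
So the operator prevails.

operator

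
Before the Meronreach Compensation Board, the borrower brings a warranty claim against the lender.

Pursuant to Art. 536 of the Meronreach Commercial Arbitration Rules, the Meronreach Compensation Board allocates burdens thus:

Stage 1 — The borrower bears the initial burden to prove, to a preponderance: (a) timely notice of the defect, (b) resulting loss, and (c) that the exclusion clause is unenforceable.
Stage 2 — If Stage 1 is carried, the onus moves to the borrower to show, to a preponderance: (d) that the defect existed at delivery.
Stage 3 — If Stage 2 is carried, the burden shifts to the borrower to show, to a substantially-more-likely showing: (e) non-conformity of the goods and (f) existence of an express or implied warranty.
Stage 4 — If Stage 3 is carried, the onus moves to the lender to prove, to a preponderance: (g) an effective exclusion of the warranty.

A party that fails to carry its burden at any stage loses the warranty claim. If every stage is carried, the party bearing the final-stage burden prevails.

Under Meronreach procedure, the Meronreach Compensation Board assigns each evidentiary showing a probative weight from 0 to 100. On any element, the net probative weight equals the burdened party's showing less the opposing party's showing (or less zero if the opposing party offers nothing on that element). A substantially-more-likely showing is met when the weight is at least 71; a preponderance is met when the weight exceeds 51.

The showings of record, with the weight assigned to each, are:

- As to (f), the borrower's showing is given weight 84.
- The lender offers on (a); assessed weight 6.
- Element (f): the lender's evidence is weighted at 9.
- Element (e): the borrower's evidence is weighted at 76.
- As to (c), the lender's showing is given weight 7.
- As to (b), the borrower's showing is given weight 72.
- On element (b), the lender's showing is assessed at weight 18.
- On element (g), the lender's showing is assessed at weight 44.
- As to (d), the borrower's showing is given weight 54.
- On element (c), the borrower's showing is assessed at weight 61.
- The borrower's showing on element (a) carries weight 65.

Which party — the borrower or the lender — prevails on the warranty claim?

borrower

At Stage 1 the borrower must meet a preponderance (weight exceeds 51): on (a) the weight is 65 less the opposing 6 gives net 59, which does exceed 51, so (a) meets the standard; on (b) the weight is 72 less the opposing 18 gives net 54, which does exceed 51, so (b) meets the standard; on (c) the weight is 61 less the opposing 7 gives net 54, which does exceed 51, so (c) meets the standard.
  Stage 1 carried; the burden remains with the borrower.
At Stage 2 the borrower must meet a preponderance (weight exceeds 51): on (d) the weight is 54, which does exceed 51, so (d) meets the standard.
  All elements met. The borrower retains the burden for Stage 3.
At Stage 3 the borrower must meet a substantially-more-likely showing (weight is at least 71): on (e) the weight is 76, ≥ 71, so (e) meets the standard; on (f) the weight is 84 less the opposing 9 gives net 75, ≥ 71, so (f) meets the standard.
  Stage 3 is satisfied; the onus moves to the lender.
At Stage 4 the lender must meet a preponderance (weight exceeds 51): on (g) the weight is 44, which does not exceed 51, so (g) does not meet the standard.
  Not every element is met, so the lender fails to carry Stage 4.
So the borrower prevails.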